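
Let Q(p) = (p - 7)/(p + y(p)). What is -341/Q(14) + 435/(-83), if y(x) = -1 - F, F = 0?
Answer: -370984/581 ≈ -638.53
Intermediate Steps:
y(x) = -1 (y(x) = -1 - 1*0 = -1 + 0 = -1)
Q(p) = (-7 + p)/(-1 + p) (Q(p) = (p - 7)/(p - 1) = (-7 + p)/(-1 + p))
-341/Q(14) + 435/(-83) = -341*(-1 + 14)/(-7 + 14) + 435/(-83) = -341/(7/13) + 435*(-1/83) = -341/((1/13)*7) - 435/83 = -341/7/13 - 435/83 = -341*13/7 - 435/83 = -4433/7 - 435/83 = -370984/581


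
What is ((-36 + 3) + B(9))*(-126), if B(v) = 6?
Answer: 3402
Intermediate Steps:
((-36 + 3) + B(9))*(-126) = ((-36 + 3) + 6)*(-126) = (-33 + 6)*(-126) = -27*(-126) = 3402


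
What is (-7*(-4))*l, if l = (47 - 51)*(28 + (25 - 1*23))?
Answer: -3360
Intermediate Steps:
l = -120 (l = -4*(28 + (25 - 23)) = -4*(28 + 2) = -4*30 = -120)
(-7*(-4))*l = -7*(-4)*(-120) = 28*(-120) = -3360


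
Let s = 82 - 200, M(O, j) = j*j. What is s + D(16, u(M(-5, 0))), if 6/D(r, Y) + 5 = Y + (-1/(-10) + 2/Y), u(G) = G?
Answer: -118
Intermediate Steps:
M(O, j) = j²
D(r, Y) = 6/(-49/10 + Y + 2/Y) (D(r, Y) = 6/(-5 + (Y + (-1/(-10) + 2/Y))) = 6/(-5 + (Y + (-1*(-⅒) + 2/Y))) = 6/(-5 + (Y + (⅒ + 2/Y))) = 6/(-5 + (⅒ + Y + 2/Y)) = 6/(-49/10 + Y + 2/Y))
s = -118
s + D(16, u(M(-5, 0))) = -118 + 60*0²/(20 - 49*0² + 10*(0²)²) = -118 + 60*0/(20 - 49*0 + 10*0²) = -118 + 60*0/(20 + 0 + 10*0) = -118 + 60*0/(20 + 0 + 0) = -118 + 60*0/20 = -118 + 60*0*(1/20) = -118 + 0 = -118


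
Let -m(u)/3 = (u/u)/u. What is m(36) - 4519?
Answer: -54229/12 ≈ -4519.1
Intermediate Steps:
m(u) = -3/u (m(u) = -3*u/u/u = -3/u)
m(36) - 4519 = -3/36 - 4519 = -3*1/36 - 4519 = -1/12 - 4519 = -54229/12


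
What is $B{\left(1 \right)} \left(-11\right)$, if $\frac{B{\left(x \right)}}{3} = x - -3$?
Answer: $-132$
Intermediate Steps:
$B{\left(x \right)} = 9 + 3 x$ ($B{\left(x \right)} = 3 \left(x - -3\right) = 3 \left(x + 3\right) = 3 \left(3 + x\right) = 9 + 3 x$)
$B{\left(1 \right)} \left(-11\right) = \left(9 + 3 \cdot 1\right) \left(-11\right) = \left(9 + 3\right) \left(-11\right) = 12 \left(-11\right) = -132$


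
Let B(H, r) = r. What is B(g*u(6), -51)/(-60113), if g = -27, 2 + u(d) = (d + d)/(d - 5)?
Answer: 51/60113 ≈ 0.00084840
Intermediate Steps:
u(d) = -2 + 2*d/(-5 + d) (u(d) = -2 + (d + d)/(d - 5) = -2 + (2*d)/(-5 + d) = -2 + 2*d/(-5 + d))
B(g*u(6), -51)/(-60113) = -51/(-60113) = -51*(-1/60113) = 51/60113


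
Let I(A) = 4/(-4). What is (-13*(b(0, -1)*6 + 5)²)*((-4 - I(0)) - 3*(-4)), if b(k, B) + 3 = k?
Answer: -19773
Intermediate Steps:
I(A) = -1 (I(A) = 4*(-¼) = -1)
b(k, B) = -3 + k
(-13*(b(0, -1)*6 + 5)²)*((-4 - I(0)) - 3*(-4)) = (-13*((-3 + 0)*6 + 5)²)*((-4 - 1*(-1)) - 3*(-4)) = (-13*(-3*6 + 5)²)*((-4 + 1) + 12) = (-13*(-18 + 5)²)*(-3 + 12) = -13*(-13)²*9 = -13*169*9 = -2197*9 = -19773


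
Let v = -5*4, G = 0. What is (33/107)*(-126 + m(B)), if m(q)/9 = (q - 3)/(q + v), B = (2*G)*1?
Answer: -82269/2140 ≈ -38.443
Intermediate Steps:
B = 0 (B = (2*0)*1 = 0*1 = 0)
v = -20
m(q) = 9*(-3 + q)/(-20 + q) (m(q) = 9*((q - 3)/(q - 20)) = 9*((-3 + q)/(-20 + q)) = 9*(-3 + q)/(-20 + q))
(33/107)*(-126 + m(B)) = (33/107)*(-126 + 9*(-3 + 0)/(-20 + 0)) = (33*(1/107))*(-126 + 9*(-3)/(-20)) = 33*(-126 + 9*(-1/20)*(-3))/107 = 33*(-126 + 27/20)/107 = (33/107)*(-2493/20) = -82269/2140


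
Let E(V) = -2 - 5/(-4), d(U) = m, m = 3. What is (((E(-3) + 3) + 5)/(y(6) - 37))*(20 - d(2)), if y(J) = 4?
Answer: -493/132 ≈ -3.7348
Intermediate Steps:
d(U) = 3
E(V) = -¾ (E(V) = -2 - 5*(-¼) = -2 + 5/4 = -¾)
(((E(-3) + 3) + 5)/(y(6) - 37))*(20 - d(2)) = (((-¾ + 3) + 5)/(4 - 37))*(20 - 1*3) = ((9/4 + 5)/(-33))*(20 - 3) = -1/33*29/4*17 = -29/132*17 = -493/132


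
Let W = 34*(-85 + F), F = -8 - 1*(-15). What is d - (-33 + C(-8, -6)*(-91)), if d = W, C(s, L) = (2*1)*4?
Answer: -1891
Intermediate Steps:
C(s, L) = 8 (C(s, L) = 2*4 = 8)
F = 7 (F = -8 + 15 = 7)
W = -2652 (W = 34*(-85 + 7) = 34*(-78) = -2652)
d = -2652
d - (-33 + C(-8, -6)*(-91)) = -2652 - (-33 + 8*(-91)) = -2652 - (-33 - 728) = -2652 - 1*(-761) = -2652 + 761 = -1891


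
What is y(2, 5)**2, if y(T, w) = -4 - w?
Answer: 81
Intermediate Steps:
y(2, 5)**2 = (-4 - 1*5)**2 = (-4 - 5)**2 = (-9)**2 = 81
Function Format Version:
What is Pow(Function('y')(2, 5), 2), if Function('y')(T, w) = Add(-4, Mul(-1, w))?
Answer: 81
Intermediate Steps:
Pow(Function('y')(2, 5), 2) = Pow(Add(-4, Mul(-1, 5)), 2) = Pow(Add(-4, -5), 2) = Pow(-9, 2) = 81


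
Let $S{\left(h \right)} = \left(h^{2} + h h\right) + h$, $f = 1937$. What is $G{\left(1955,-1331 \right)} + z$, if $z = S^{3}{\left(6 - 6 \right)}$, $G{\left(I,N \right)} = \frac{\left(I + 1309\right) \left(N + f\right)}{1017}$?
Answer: $\frac{219776}{113} \approx 1944.9$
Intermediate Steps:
$S{\left(h \right)} = h + 2 h^{2}$ ($S{\left(h \right)} = \left(h^{2} + h^{2}\right) + h = 2 h^{2} + h = h + 2 h^{2}$)
$G{\left(I,N \right)} = \frac{\left(1309 + I\right) \left(1937 + N\right)}{1017}$ ($G{\left(I,N \right)} = \frac{\left(I + 1309\right) \left(N + 1937\right)}{1017} = \left(1309 + I\right) \left(1937 + N\right) \frac{1}{1017} = \frac{\left(1309 + I\right) \left(1937 + N\right)}{1017}$)
$z = 0$ ($z = \left(\left(6 - 6\right) \left(1 + 2 \left(6 - 6\right)\right)\right)^{3} = \left(0 \left(1 + 2 \cdot 0\right)\right)^{3} = \left(0 \left(1 + 0\right)\right)^{3} = \left(0 \cdot 1\right)^{3} = 0^{3} = 0$)
$G{\left(1955,-1331 \right)} + z = \left(\frac{2535533}{1017} + \frac{1309}{1017} \left(-1331\right) + \frac{1937}{1017} \cdot 1955 + \frac{1}{1017} \cdot 1955 \left(-1331\right)\right) + 0 = \left(\frac{2535533}{1017} - \frac{1742279}{1017} + \frac{3786835}{1017} - \frac{2602105}{1017}\right) + 0 = \frac{219776}{113} + 0 = \frac{219776}{113}$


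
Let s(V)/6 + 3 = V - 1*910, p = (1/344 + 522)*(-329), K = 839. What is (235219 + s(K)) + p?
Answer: 21684399/344 ≈ 63036.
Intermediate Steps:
p = -59078201/344 (p = (1/344 + 522)*(-329) = (179569/344)*(-329) = -59078201/344 ≈ -1.7174e+5)
s(V) = -5478 + 6*V (s(V) = -18 + 6*(V - 1*910) = -18 + 6*(V - 910) = -18 + 6*(-910 + V) = -18 + (-5460 + 6*V) = -5478 + 6*V)
(235219 + s(K)) + p = (235219 + (-5478 + 6*839)) - 59078201/344 = (235219 + (-5478 + 5034)) - 59078201/344 = (235219 - 444) - 59078201/344 = 234775 - 59078201/344 = 21684399/344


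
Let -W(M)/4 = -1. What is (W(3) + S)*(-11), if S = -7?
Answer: 33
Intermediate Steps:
W(M) = 4 (W(M) = -4*(-1) = 4)
(W(3) + S)*(-11) = (4 - 7)*(-11) = -3*(-11) = 33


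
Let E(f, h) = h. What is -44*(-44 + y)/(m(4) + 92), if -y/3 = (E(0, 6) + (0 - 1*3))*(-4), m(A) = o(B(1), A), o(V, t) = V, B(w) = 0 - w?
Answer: 352/91 ≈ 3.8681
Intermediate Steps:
B(w) = -w
m(A) = -1 (m(A) = -1*1 = -1)
y = 36 (y = -3*(6 + (0 - 1*3))*(-4) = -3*(6 + (0 - 3))*(-4) = -3*(6 - 3)*(-4) = -9*(-4) = -3*(-12) = 36)
-44*(-44 + y)/(m(4) + 92) = -44*(-44 + 36)/(-1 + 92) = -(-352)/91 = -44*(-8/91) = 352/91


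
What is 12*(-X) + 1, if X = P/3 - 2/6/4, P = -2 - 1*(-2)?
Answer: 2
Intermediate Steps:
P = 0 (P = -2 + 2 = 0)
X = -1/12 (X = 0/3 - 2/6/4 = 0*(⅓) - 2*⅙*(¼) = 0 - ⅓*¼ = 0 - 1/12 = -1/12 ≈ -0.083333)
12*(-X) + 1 = 12*(-1*(-1/12)) + 1 = 12*(1/12) + 1 = 1 + 1 = 2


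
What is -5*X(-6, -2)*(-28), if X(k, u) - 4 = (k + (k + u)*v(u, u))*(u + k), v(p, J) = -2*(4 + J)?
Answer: -28560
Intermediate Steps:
v(p, J) = -8 - 2*J
X(k, u) = 4 + (k + u)*(k + (-8 - 2*u)*(k + u)) (X(k, u) = 4 + (k + (k + u)*(-8 - 2*u))*(u + k) = 4 + (k + (-8 - 2*u)*(k + u))*(k + u) = 4 + (k + u)*(k + (-8 - 2*u)*(k + u)))
-5*X(-6, -2)*(-28) = -5*(4 - 8*(-2)² - 7*(-6)² - 2*(-2)³ - 15*(-6)*(-2) - 4*(-6)*(-2)² - 2*(-2)*(-6)²)*(-28) = -5*(4 - 8*4 - 7*36 - 2*(-8) - 180 - 4*(-6)*4 - 2*(-2)*36)*(-28) = -5*(4 - 32 - 252 + 16 - 180 + 96 + 144)*(-28) = -5*(-204)*(-28) = 1020*(-28) = -28560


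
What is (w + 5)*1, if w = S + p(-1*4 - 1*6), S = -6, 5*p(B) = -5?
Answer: -2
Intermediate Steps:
p(B) = -1 (p(B) = (1/5)*(-5) = -1)
w = -7 (w = -6 - 1 = -7)
(w + 5)*1 = (-7 + 5)*1 = -2*1 = -2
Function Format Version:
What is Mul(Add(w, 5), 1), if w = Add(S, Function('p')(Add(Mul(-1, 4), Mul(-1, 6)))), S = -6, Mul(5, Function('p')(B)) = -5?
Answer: -2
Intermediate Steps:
Function('p')(B) = -1 (Function('p')(B) = Mul(Rational(1, 5), -5) = -1)
w = -7 (w = Add(-6, -1) = -7)
Mul(Add(w, 5), 1) = Mul(Add(-7, 5), 1) = Mul(-2, 1) = -2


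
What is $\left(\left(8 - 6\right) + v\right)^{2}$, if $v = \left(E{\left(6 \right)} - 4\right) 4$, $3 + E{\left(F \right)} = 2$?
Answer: $324$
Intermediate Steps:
$E{\left(F \right)} = -1$ ($E{\left(F \right)} = -3 + 2 = -1$)
$v = -20$ ($v = \left(-1 - 4\right) 4 = \left(-5\right) 4 = -20$)
$\left(\left(8 - 6\right) + v\right)^{2} = \left(\left(8 - 6\right) - 20\right)^{2} = \left(2 - 20\right)^{2} = \left(-18\right)^{2} = 324$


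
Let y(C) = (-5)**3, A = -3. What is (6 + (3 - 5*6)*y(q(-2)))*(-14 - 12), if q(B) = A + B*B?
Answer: -87906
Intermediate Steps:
q(B) = -3 + B**2 (q(B) = -3 + B*B = -3 + B**2)
y(C) = -125
(6 + (3 - 5*6)*y(q(-2)))*(-14 - 12) = (6 + (3 - 5*6)*(-125))*(-14 - 12) = (6 + (3 - 30)*(-125))*(-26) = (6 - 27*(-125))*(-26) = (6 + 3375)*(-26) = 3381*(-26) = -87906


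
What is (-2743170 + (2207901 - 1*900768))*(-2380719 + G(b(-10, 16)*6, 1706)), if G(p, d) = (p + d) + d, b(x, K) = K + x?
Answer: 3413849115027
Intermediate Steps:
G(p, d) = p + 2*d (G(p, d) = (d + p) + d = p + 2*d)
(-2743170 + (2207901 - 1*900768))*(-2380719 + G(b(-10, 16)*6, 1706)) = (-2743170 + (2207901 - 1*900768))*(-2380719 + ((16 - 10)*6 + 2*1706)) = (-2743170 + (2207901 - 900768))*(-2380719 + (6*6 + 3412)) = (-2743170 + 1307133)*(-2380719 + (36 + 3412)) = -1436037*(-2380719 + 3448) = -1436037*(-2377271) = 3413849115027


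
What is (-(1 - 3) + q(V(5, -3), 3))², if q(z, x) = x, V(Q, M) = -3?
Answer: 25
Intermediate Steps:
(-(1 - 3) + q(V(5, -3), 3))² = (-(1 - 3) + 3)² = (-1*(-2) + 3)² = (2 + 3)² = 5² = 25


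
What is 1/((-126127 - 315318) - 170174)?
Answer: -1/611619 ≈ -1.6350e-6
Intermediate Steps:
1/((-126127 - 315318) - 170174) = 1/(-441445 - 170174) = 1/(-611619) = -1/611619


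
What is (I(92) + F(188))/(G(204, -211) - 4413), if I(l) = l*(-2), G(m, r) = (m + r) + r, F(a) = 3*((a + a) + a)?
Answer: -1508/4631 ≈ -0.32563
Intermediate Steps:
F(a) = 9*a (F(a) = 3*(2*a + a) = 3*(3*a) = 9*a)
G(m, r) = m + 2*r
I(l) = -2*l
(I(92) + F(188))/(G(204, -211) - 4413) = (-2*92 + 9*188)/((204 + 2*(-211)) - 4413) = (-184 + 1692)/((204 - 422) - 4413) = 1508/(-218 - 4413) = 1508/(-4631) = 1508*(-1/4631) = -1508/4631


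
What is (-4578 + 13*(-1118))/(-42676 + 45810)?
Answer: -9556/1567 ≈ -6.0983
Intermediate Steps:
(-4578 + 13*(-1118))/(-42676 + 45810) = (-4578 - 14534)/3134 = -19112*1/3134 = -9556/1567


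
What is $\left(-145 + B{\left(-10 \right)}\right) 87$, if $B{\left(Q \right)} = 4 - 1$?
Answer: $-12354$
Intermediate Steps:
$B{\left(Q \right)} = 3$ ($B{\left(Q \right)} = 4 - 1 = 3$)
$\left(-145 + B{\left(-10 \right)}\right) 87 = \left(-145 + 3\right) 87 = \left(-142\right) 87 = -12354$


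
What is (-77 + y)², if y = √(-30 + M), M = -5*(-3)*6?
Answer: 5989 - 308*√15 ≈ 4796.1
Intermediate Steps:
M = 90 (M = 15*6 = 90)
y = 2*√15 (y = √(-30 + 90) = √60 = 2*√15 ≈ 7.7460)
(-77 + y)² = (-77 + 2*√15)²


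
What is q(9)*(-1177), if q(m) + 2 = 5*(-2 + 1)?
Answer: 8239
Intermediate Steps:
q(m) = -7 (q(m) = -2 + 5*(-2 + 1) = -2 + 5*(-1) = -2 - 5 = -7)
q(9)*(-1177) = -7*(-1177) = 8239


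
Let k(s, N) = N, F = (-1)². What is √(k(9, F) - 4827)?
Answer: I*√4826 ≈ 69.469*I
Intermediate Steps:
F = 1
√(k(9, F) - 4827) = √(1 - 4827) = √(-4826) = I*√4826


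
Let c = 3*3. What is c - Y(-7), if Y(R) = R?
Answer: 16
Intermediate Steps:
c = 9
c - Y(-7) = 9 - 1*(-7) = 9 + 7 = 16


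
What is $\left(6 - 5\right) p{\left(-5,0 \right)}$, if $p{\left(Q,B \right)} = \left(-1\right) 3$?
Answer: $-3$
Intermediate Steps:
$p{\left(Q,B \right)} = -3$
$\left(6 - 5\right) p{\left(-5,0 \right)} = \left(6 - 5\right) \left(-3\right) = 1 \left(-3\right) = -3$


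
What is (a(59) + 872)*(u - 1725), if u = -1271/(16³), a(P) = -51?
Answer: -5801901091/4096 ≈ -1.4165e+6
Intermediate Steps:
u = -1271/4096 ≈ -0.31030
(a(59) + 872)*(u - 1725) = (-51 + 872)*(-1271/4096 - 1725) = 821*(-7066871/4096) = -5801901091/4096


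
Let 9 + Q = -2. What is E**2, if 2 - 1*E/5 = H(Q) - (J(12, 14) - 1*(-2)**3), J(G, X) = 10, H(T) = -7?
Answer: 18225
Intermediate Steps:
Q = -11 (Q = -9 - 2 = -11)
E = 135 (E = 10 - 5*(-7 - (10 - 1*(-2)**3)) = 10 - 5*(-7 - (10 - 1*(-8))) = 10 - 5*(-7 - (10 + 8)) = 10 - 5*(-7 - 1*18) = 10 - 5*(-7 - 18) = 10 - 5*(-25) = 10 + 125 = 135)
E**2 = 135**2 = 18225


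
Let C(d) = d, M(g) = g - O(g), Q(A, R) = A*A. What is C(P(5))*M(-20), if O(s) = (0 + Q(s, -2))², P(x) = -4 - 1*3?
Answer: 1120140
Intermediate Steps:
Q(A, R) = A²
P(x) = -7 (P(x) = -4 - 3 = -7)
O(s) = s⁴ (O(s) = (0 + s²)² = (s²)² = s⁴)
M(g) = g - g⁴
C(P(5))*M(-20) = -7*(-20 - 1*(-20)⁴) = -7*(-20 - 1*160000) = -7*(-20 - 160000) = -7*(-160020) = 1120140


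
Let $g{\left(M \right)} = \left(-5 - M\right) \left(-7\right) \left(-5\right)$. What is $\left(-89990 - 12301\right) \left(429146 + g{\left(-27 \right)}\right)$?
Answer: $-43976537556$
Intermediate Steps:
$g{\left(M \right)} = -175 - 35 M$ ($g{\left(M \right)} = \left(35 + 7 M\right) \left(-5\right) = -175 - 35 M$)
$\left(-89990 - 12301\right) \left(429146 + g{\left(-27 \right)}\right) = \left(-89990 - 12301\right) \left(429146 - -770\right) = - 102291 \left(429146 + \left(-175 + 945\right)\right) = - 102291 \left(429146 + 770\right) = \left(-102291\right) 429916 = -43976537556$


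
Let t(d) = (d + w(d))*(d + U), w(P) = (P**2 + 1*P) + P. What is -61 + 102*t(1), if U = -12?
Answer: -4549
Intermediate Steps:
w(P) = P**2 + 2*P (w(P) = (P**2 + P) + P = (P + P**2) + P = P**2 + 2*P)
t(d) = (-12 + d)*(d + d*(2 + d)) (t(d) = (d + d*(2 + d))*(d - 12) = (d + d*(2 + d))*(-12 + d) = (-12 + d)*(d + d*(2 + d)))
-61 + 102*t(1) = -61 + 102*(1*(-36 + 1**2 - 9*1)) = -61 + 102*(1*(-36 + 1 - 9)) = -61 + 102*(1*(-44)) = -61 + 102*(-44) = -61 - 4488 = -4549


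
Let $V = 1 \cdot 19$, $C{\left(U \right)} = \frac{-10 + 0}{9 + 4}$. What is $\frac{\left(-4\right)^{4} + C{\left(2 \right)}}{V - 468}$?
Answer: $- \frac{3318}{5837} \approx -0.56844$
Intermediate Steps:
$C{\left(U \right)} = - \frac{10}{13}$
$V = 19$
$\frac{\left(-4\right)^{4} + C{\left(2 \right)}}{V - 468} = \frac{\left(-4\right)^{4} - \frac{10}{13}}{19 - 468} = \frac{256 - \frac{10}{13}}{-449} = \frac{3318}{13} \left(- \frac{1}{449}\right) = - \frac{3318}{5837}$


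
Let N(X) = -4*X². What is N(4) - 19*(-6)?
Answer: 50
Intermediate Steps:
N(4) - 19*(-6) = -4*4² - 19*(-6) = -4*16 + 114 = -64 + 114 = 50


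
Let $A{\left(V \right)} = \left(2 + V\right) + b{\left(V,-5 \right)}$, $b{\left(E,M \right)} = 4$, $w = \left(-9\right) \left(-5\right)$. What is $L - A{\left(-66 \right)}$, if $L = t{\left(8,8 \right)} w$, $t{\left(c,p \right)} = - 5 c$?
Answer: $-1740$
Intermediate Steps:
$w = 45$
$A{\left(V \right)} = 6 + V$ ($A{\left(V \right)} = \left(2 + V\right) + 4 = 6 + V$)
$L = -1800$ ($L = \left(-5\right) 8 \cdot 45 = \left(-40\right) 45 = -1800$)
$L - A{\left(-66 \right)} = -1800 - \left(6 - 66\right) = -1800 - -60 = -1800 + 60 = -1740$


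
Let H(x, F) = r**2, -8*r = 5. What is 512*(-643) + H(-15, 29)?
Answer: -21069799/64 ≈ -3.2922e+5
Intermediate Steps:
r = -5/8 (r = -1/8*5 = -5/8 ≈ -0.62500)
H(x, F) = 25/64 (H(x, F) = (-5/8)**2 = 25/64)
512*(-643) + H(-15, 29) = 512*(-643) + 25/64 = -329216 + 25/64 = -21069799/64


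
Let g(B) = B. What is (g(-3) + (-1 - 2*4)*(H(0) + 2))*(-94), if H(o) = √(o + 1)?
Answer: 2820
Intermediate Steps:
H(o) = √(1 + o)
(g(-3) + (-1 - 2*4)*(H(0) + 2))*(-94) = (-3 + (-1 - 2*4)*(√(1 + 0) + 2))*(-94) = (-3 + (-1 - 8)*(√1 + 2))*(-94) = (-3 - 9*(1 + 2))*(-94) = (-3 - 9*3)*(-94) = (-3 - 27)*(-94) = -30*(-94) = 2820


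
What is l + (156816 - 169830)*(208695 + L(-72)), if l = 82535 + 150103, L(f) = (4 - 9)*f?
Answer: -2720409132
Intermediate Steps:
L(f) = -5*f
l = 232638
l + (156816 - 169830)*(208695 + L(-72)) = 232638 + (156816 - 169830)*(208695 - 5*(-72)) = 232638 - 13014*(208695 + 360) = 232638 - 13014*209055 = 232638 - 2720641770 = -2720409132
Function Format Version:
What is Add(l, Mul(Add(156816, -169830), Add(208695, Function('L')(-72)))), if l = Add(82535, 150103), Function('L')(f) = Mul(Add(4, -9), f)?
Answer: -2720409132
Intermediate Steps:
Function('L')(f) = Mul(-5, f)
l = 232638
Add(l, Mul(Add(156816, -169830), Add(208695, Function('L')(-72)))) = Add(232638, Mul(Add(156816, -169830), Add(208695, Mul(-5, -72)))) = Add(232638, Mul(-13014, Add(208695, 360))) = Add(232638, Mul(-13014, 209055)) = Add(232638, -2720641770) = -2720409132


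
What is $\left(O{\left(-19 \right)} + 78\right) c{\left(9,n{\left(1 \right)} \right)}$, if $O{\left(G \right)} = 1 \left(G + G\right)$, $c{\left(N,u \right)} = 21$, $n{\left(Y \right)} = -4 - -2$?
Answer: $840$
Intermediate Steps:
$n{\left(Y \right)} = -2$ ($n{\left(Y \right)} = -4 + 2 = -2$)
$O{\left(G \right)} = 2 G$ ($O{\left(G \right)} = 1 \cdot 2 G = 2 G$)
$\left(O{\left(-19 \right)} + 78\right) c{\left(9,n{\left(1 \right)} \right)} = \left(2 \left(-19\right) + 78\right) 21 = \left(-38 + 78\right) 21 = 40 \cdot 21 = 840$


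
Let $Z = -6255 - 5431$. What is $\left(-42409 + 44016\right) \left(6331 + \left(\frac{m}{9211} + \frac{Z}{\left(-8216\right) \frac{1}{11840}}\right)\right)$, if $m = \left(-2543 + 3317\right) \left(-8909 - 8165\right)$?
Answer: $\frac{330437892277345}{9459697} \approx 3.4931 \cdot 10^{7}$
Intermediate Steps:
$m = -13215276$ ($m = 774 \left(-17074\right) = -13215276$)
$Z = -11686$
$\left(-42409 + 44016\right) \left(6331 + \left(\frac{m}{9211} + \frac{Z}{\left(-8216\right) \frac{1}{11840}}\right)\right) = \left(-42409 + 44016\right) \left(6331 - \left(- \frac{17295280}{1027} + \frac{13215276}{9211}\right)\right) = 1607 \left(6331 - \left(\frac{13215276}{9211} + \frac{11686}{\left(-8216\right) \frac{1}{11840}}\right)\right) = 1607 \left(6331 - \left(\frac{13215276}{9211} + \frac{11686}{- \frac{1027}{1480}}\right)\right) = 1607 \left(6331 - - \frac{145734735628}{9459697}\right) = 1607 \left(6331 + \left(- \frac{13215276}{9211} + \frac{17295280}{1027}\right)\right) = 1607 \left(6331 + \frac{145734735628}{9459697}\right) = 1607 \cdot \frac{205624077335}{9459697} = \frac{330437892277345}{9459697}$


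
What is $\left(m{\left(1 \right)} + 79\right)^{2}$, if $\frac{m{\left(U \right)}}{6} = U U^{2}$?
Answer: $7225$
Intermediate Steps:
$m{\left(U \right)} = 6 U^{3}$ ($m{\left(U \right)} = 6 U U^{2} = 6 U^{3}$)
$\left(m{\left(1 \right)} + 79\right)^{2} = \left(6 \cdot 1^{3} + 79\right)^{2} = \left(6 \cdot 1 + 79\right)^{2} = \left(6 + 79\right)^{2} = 85^{2} = 7225$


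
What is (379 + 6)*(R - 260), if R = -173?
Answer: -166705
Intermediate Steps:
(379 + 6)*(R - 260) = (379 + 6)*(-173 - 260) = 385*(-433) = -166705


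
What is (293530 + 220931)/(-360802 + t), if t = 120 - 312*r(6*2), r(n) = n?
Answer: -514461/364426 ≈ -1.4117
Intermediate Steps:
t = -3624 (t = 120 - 1872*2 = 120 - 312*12 = 120 - 3744 = -3624)
(293530 + 220931)/(-360802 + t) = (293530 + 220931)/(-360802 - 3624) = 514461/(-364426) = 514461*(-1/364426) = -514461/364426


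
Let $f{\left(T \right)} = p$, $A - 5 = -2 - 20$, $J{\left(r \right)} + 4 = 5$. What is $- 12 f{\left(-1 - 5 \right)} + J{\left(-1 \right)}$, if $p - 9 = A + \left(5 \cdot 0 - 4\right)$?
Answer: $145$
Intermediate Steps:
$J{\left(r \right)} = 1$ ($J{\left(r \right)} = -4 + 5 = 1$)
$A = -17$ ($A = 5 - 22 = -17$)
$p = -12$ ($p = 9 + \left(-17 + \left(5 \cdot 0 - 4\right)\right) = 9 + \left(-17 + \left(0 - 4\right)\right) = 9 - 21 = -12$)
$f{\left(T \right)} = -12$
$- 12 f{\left(-1 - 5 \right)} + J{\left(-1 \right)} = \left(-12\right) \left(-12\right) + 1 = 144 + 1 = 145$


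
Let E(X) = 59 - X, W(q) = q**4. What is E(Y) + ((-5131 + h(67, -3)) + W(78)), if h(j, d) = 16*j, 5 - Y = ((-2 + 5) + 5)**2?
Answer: 37011115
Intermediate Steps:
Y = -59 (Y = 5 - ((-2 + 5) + 5)**2 = 5 - (3 + 5)**2 = 5 - 1*8**2 = 5 - 1*64 = 5 - 64 = -59)
E(Y) + ((-5131 + h(67, -3)) + W(78)) = (59 - 1*(-59)) + ((-5131 + 16*67) + 78**4) = (59 + 59) + ((-5131 + 1072) + 37015056) = 118 + (-4059 + 37015056) = 118 + 37010997 = 37011115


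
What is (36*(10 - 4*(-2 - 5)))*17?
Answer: 23256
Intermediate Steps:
(36*(10 - 4*(-2 - 5)))*17 = (36*(10 - 4*(-7)))*17 = (36*(10 - 1*(-28)))*17 = (36*(10 + 28))*17 = (36*38)*17 = 1368*17 = 23256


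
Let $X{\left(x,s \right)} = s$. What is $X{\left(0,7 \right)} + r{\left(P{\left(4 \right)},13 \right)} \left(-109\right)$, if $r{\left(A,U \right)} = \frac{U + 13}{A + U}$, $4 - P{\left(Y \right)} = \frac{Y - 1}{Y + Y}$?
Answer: $- \frac{21741}{133} \approx -163.47$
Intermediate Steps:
$P{\left(Y \right)} = 4 - \frac{-1 + Y}{2 Y}$ ($P{\left(Y \right)} = 4 - \frac{Y - 1}{Y + Y} = 4 - \frac{-1 + Y}{2 Y}$)
$r{\left(A,U \right)} = \frac{13 + U}{A + U}$
$X{\left(0,7 \right)} + r{\left(P{\left(4 \right)},13 \right)} \left(-109\right) = 7 + \frac{13 + 13}{\frac{1 + 7 \cdot 4}{2 \cdot 4} + 13} \left(-109\right) = 7 + \frac{1}{\frac{1}{2} \cdot \frac{1}{4} \left(1 + 28\right) + 13} \cdot 26 \left(-109\right) = 7 + \frac{1}{\frac{1}{2} \cdot \frac{1}{4} \cdot 29 + 13} \cdot 26 \left(-109\right) = 7 + \frac{1}{\frac{29}{8} + 13} \cdot 26 \left(-109\right) = 7 + \frac{1}{\frac{133}{8}} \cdot 26 \left(-109\right) = 7 + \frac{8}{133} \cdot 26 \left(-109\right) = 7 + \frac{208}{133} \left(-109\right) = 7 - \frac{22672}{133} = - \frac{21741}{133}$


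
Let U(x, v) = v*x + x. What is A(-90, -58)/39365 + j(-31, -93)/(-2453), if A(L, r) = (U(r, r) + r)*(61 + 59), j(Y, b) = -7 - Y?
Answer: 191027304/19312469 ≈ 9.8914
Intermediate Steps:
U(x, v) = x + v*x
A(L, r) = 120*r + 120*r*(1 + r) (A(L, r) = (r*(1 + r) + r)*(61 + 59) = (r + r*(1 + r))*120 = 120*r + 120*r*(1 + r))
A(-90, -58)/39365 + j(-31, -93)/(-2453) = (120*(-58)*(2 - 58))/39365 + (-7 - 1*(-31))/(-2453) = (120*(-58)*(-56))*(1/39365) + (-7 + 31)*(-1/2453) = 389760*(1/39365) + 24*(-1/2453) = 77952/7873 - 24/2453 = 191027304/19312469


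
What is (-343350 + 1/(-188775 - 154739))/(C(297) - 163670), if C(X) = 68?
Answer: 117945531901/56199577428 ≈ 2.0987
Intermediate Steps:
(-343350 + 1/(-188775 - 154739))/(C(297) - 163670) = (-343350 + 1/(-188775 - 154739))/(68 - 163670) = (-343350 + 1/(-343514))/(-163602) = (-343350 - 1/343514)*(-1/163602) = -117945531901/343514*(-1/163602) = 117945531901/56199577428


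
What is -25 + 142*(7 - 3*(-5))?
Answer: 3099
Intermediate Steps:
-25 + 142*(7 - 3*(-5)) = -25 + 142*(7 + 15) = -25 + 142*22 = -25 + 3124 = 3099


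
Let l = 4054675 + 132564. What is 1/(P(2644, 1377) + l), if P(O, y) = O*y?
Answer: 1/7828027 ≈ 1.2775e-7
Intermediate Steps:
l = 4187239
1/(P(2644, 1377) + l) = 1/(2644*1377 + 4187239) = 1/(3640788 + 4187239) = 1/7828027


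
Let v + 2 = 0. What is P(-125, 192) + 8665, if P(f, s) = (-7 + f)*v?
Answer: 8929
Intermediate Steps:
v = -2 (v = -2 + 0 = -2)
P(f, s) = 14 - 2*f (P(f, s) = (-7 + f)*(-2) = 14 - 2*f)
P(-125, 192) + 8665 = (14 - 2*(-125)) + 8665 = (14 + 250) + 8665 = 264 + 8665 = 8929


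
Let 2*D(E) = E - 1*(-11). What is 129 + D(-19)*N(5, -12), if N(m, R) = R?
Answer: 177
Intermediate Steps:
D(E) = 11/2 + E/2 (D(E) = (E - 1*(-11))/2 = (E + 11)/2 = (11 + E)/2 = 11/2 + E/2)
129 + D(-19)*N(5, -12) = 129 + (11/2 + (½)*(-19))*(-12) = 129 + (11/2 - 19/2)*(-12) = 129 - 4*(-12) = 129 + 48 = 177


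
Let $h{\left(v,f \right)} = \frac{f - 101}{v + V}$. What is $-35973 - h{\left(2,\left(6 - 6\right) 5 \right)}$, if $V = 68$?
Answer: $- \frac{2518009}{70} \approx -35972.0$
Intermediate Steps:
$h{\left(v,f \right)} = \frac{-101 + f}{68 + v}$ ($h{\left(v,f \right)} = \frac{f - 101}{v + 68} = \frac{-101 + f}{68 + v}$)
$-35973 - h{\left(2,\left(6 - 6\right) 5 \right)} = -35973 - \frac{-101 + \left(6 - 6\right) 5}{68 + 2} = -35973 - \frac{-101 + 0 \cdot 5}{70} = -35973 - \frac{-101 + 0}{70} = -35973 - \frac{1}{70} \left(-101\right) = -35973 - - \frac{101}{70} = -35973 + \frac{101}{70} = - \frac{2518009}{70}$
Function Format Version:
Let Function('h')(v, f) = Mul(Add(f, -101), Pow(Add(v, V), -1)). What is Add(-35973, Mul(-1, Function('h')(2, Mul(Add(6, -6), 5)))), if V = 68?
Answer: Rational(-2518009, 70) ≈ -35972.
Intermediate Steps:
Function('h')(v, f) = Mul(Pow(Add(68, v), -1), Add(-101, f)) (Function('h')(v, f) = Mul(Add(f, -101), Pow(Add(v, 68), -1)) = Mul(Add(-101, f), Pow(Add(68, v), -1)) = Mul(Pow(Add(68, v), -1), Add(-101, f)))
Add(-35973, Mul(-1, Function('h')(2, Mul(Add(6, -6), 5)))) = Add(-35973, Mul(-1, Mul(Pow(Add(68, 2), -1), Add(-101, Mul(Add(6, -6), 5))))) = Add(-35973, Mul(-1, Mul(Pow(70, -1), Add(-101, Mul(0, 5))))) = Add(-35973, Mul(-1, Mul(Rational(1, 70), Add(-101, 0)))) = Add(-35973, Mul(-1, Mul(Rational(1, 70), -101))) = Add(-35973, Mul(-1, Rational(-101, 70))) = Add(-35973, Rational(101, 70)) = Rational(-2518009, 70)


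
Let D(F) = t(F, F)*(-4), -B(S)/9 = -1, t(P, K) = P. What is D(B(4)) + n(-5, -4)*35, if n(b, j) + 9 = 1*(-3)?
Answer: -456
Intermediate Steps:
n(b, j) = -12 (n(b, j) = -9 + 1*(-3) = -9 - 3 = -12)
B(S) = 9 (B(S) = -9*(-1) = 9)
D(F) = -4*F (D(F) = F*(-4) = -4*F)
D(B(4)) + n(-5, -4)*35 = -4*9 - 12*35 = -36 - 420 = -456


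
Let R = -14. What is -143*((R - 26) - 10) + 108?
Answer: 7258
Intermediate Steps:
-143*((R - 26) - 10) + 108 = -143*((-14 - 26) - 10) + 108 = -143*(-40 - 10) + 108 = -143*(-50) + 108 = 7150 + 108 = 7258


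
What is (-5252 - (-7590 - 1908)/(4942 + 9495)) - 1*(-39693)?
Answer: 497234215/14437 ≈ 34442.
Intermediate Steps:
(-5252 - (-7590 - 1908)/(4942 + 9495)) - 1*(-39693) = (-5252 - (-9498)/14437) + 39693 = (-5252 - 1*(-9498/14437)) + 39693 = (-5252 + 9498/14437) + 39693 = -75813626/14437 + 39693 = 497234215/14437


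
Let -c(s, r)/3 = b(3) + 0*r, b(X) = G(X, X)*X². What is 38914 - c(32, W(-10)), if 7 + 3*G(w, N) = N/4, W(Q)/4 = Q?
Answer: 155431/4 ≈ 38858.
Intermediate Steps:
W(Q) = 4*Q
G(w, N) = -7/3 + N/12 (G(w, N) = -7/3 + (N/4)/3 = -7/3 + N/12)
b(X) = X²*(-7/3 + X/12) (b(X) = (-7/3 + X/12)*X² = X²*(-7/3 + X/12))
c(s, r) = 225/4 (c(s, r) = -3*((1/12)*3²*(-28 + 3) + 0*r) = -3*((1/12)*9*(-25) + 0) = -3*(-75/4 + 0) = -3*(-75/4) = 225/4)
38914 - c(32, W(-10)) = 38914 - 1*225/4 = 38914 - 225/4 = 155431/4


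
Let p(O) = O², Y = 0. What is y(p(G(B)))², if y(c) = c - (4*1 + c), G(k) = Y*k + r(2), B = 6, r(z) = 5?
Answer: 16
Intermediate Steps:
G(k) = 5 (G(k) = 0*k + 5 = 0 + 5 = 5)
y(c) = -4 (y(c) = c - (4 + c) = c + (-4 - c) = -4)
y(p(G(B)))² = (-4)² = 16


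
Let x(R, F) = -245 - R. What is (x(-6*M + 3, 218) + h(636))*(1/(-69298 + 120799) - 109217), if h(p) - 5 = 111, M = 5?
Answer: 191242680344/17167 ≈ 1.1140e+7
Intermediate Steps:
h(p) = 116 (h(p) = 5 + 111 = 116)
(x(-6*M + 3, 218) + h(636))*(1/(-69298 + 120799) - 109217) = ((-245 - (-6*5 + 3)) + 116)*(1/(-69298 + 120799) - 109217) = ((-245 - (-30 + 3)) + 116)*(1/51501 - 109217) = ((-245 - 1*(-27)) + 116)*(1/51501 - 109217) = ((-245 + 27) + 116)*(-5624784716/51501) = (-218 + 116)*(-5624784716/51501) = -102*(-5624784716/51501) = 191242680344/17167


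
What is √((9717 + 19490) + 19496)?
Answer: √48703 ≈ 220.69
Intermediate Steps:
√((9717 + 19490) + 19496) = √(29207 + 19496) = √48703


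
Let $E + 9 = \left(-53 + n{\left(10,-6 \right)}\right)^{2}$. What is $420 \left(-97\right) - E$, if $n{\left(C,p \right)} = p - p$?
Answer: $-43540$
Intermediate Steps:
$n{\left(C,p \right)} = 0$
$E = 2800$ ($E = -9 + \left(-53 + 0\right)^{2} = -9 + \left(-53\right)^{2} = -9 + 2809 = 2800$)
$420 \left(-97\right) - E = 420 \left(-97\right) - 2800 = -40740 - 2800 = -43540$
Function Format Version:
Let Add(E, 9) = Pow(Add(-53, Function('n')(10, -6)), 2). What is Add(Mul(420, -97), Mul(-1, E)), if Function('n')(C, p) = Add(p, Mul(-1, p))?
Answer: -43540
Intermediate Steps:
Function('n')(C, p) = 0
E = 2800 (E = Add(-9, Pow(Add(-53, 0), 2)) = Add(-9, Pow(-53, 2)) = Add(-9, 2809) = 2800)
Add(Mul(420, -97), Mul(-1, E)) = Add(Mul(420, -97), Mul(-1, 2800)) = Add(-40740, -2800) = -43540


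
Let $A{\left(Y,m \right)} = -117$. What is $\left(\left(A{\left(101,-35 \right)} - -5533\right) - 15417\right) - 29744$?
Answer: $-39745$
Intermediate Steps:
$\left(\left(A{\left(101,-35 \right)} - -5533\right) - 15417\right) - 29744 = \left(\left(-117 - -5533\right) - 15417\right) - 29744 = \left(\left(-117 + 5533\right) - 15417\right) - 29744 = \left(5416 - 15417\right) - 29744 = -10001 - 29744 = -39745$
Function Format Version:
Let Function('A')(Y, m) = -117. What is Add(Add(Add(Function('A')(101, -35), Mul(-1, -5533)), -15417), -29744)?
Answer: -39745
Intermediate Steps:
Add(Add(Add(Function('A')(101, -35), Mul(-1, -5533)), -15417), -29744) = Add(Add(Add(-117, Mul(-1, -5533)), -15417), -29744) = Add(Add(Add(-117, 5533), -15417), -29744) = Add(Add(5416, -15417), -29744) = Add(-10001, -29744) = -39745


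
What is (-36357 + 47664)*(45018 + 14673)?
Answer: 674926137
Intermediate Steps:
(-36357 + 47664)*(45018 + 14673) = 11307*59691 = 674926137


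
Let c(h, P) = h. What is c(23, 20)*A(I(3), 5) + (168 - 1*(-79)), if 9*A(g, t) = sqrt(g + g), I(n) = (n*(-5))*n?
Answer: 247 + 23*I*sqrt(10)/3 ≈ 247.0 + 24.244*I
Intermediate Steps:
I(n) = -5*n**2 (I(n) = (-5*n)*n = -5*n**2)
A(g, t) = sqrt(2)*sqrt(g)/9 (A(g, t) = sqrt(g + g)/9 = sqrt(2*g)/9 = (sqrt(2)*sqrt(g))/9 = sqrt(2)*sqrt(g)/9)
c(23, 20)*A(I(3), 5) + (168 - 1*(-79)) = 23*(sqrt(2)*sqrt(-5*3**2)/9) + (168 - 1*(-79)) = 23*(sqrt(2)*sqrt(-5*9)/9) + (168 + 79) = 23*(sqrt(2)*sqrt(-45)/9) + 247 = 23*(sqrt(2)*(3*I*sqrt(5))/9) + 247 = 23*(I*sqrt(10)/3) + 247 = 23*I*sqrt(10)/3 + 247 = 247 + 23*I*sqrt(10)/3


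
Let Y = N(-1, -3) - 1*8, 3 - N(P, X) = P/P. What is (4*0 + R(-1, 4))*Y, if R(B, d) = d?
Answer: -24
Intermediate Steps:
N(P, X) = 2 (N(P, X) = 3 - P/P = 3 - 1*1 = 3 - 1 = 2)
Y = -6 (Y = 2 - 1*8 = 2 - 8 = -6)
(4*0 + R(-1, 4))*Y = (4*0 + 4)*(-6) = (0 + 4)*(-6) = 4*(-6) = -24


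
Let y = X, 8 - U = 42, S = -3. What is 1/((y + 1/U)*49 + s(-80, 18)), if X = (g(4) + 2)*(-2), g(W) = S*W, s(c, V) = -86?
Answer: 34/30347 ≈ 0.0011204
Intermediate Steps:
g(W) = -3*W
U = -34 (U = 8 - 1*42 = 8 - 42 = -34)
X = 20 (X = (-3*4 + 2)*(-2) = (-12 + 2)*(-2) = -10*(-2) = 20)
y = 20
1/((y + 1/U)*49 + s(-80, 18)) = 1/((20 + 1/(-34))*49 - 86) = 1/((20 - 1/34)*49 - 86) = 1/((679/34)*49 - 86) = 1/(33271/34 - 86) = 1/(30347/34) = 34/30347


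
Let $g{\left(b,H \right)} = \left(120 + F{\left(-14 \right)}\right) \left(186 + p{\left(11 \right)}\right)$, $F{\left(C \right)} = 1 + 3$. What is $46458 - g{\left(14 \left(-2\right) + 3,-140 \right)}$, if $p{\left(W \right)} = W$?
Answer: $22030$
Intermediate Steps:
$F{\left(C \right)} = 4$
$g{\left(b,H \right)} = 24428$ ($g{\left(b,H \right)} = \left(120 + 4\right) \left(186 + 11\right) = 124 \cdot 197 = 24428$)
$46458 - g{\left(14 \left(-2\right) + 3,-140 \right)} = 46458 - 24428 = 22030$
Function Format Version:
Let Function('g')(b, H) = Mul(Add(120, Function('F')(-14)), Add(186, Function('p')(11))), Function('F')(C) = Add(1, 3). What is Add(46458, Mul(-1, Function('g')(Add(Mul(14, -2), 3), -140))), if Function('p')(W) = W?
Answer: 22030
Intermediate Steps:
Function('F')(C) = 4
Function('g')(b, H) = 24428 (Function('g')(b, H) = Mul(Add(120, 4), Add(186, 11)) = Mul(124, 197) = 24428)
Add(46458, Mul(-1, Function('g')(Add(Mul(14, -2), 3), -140))) = Add(46458, Mul(-1, 24428)) = Add(46458, -24428) = 22030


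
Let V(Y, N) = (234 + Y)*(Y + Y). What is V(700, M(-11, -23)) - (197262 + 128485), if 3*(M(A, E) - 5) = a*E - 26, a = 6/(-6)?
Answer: 981853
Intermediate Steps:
a = -1 (a = 6*(-1/6) = -1)
M(A, E) = -11/3 - E/3 (M(A, E) = 5 + (-E - 26)/3 = 5 + (-26 - E)/3 = 5 + (-26/3 - E/3) = -11/3 - E/3)
V(Y, N) = 2*Y*(234 + Y) (V(Y, N) = (234 + Y)*(2*Y) = 2*Y*(234 + Y))
V(700, M(-11, -23)) - (197262 + 128485) = 2*700*(234 + 700) - (197262 + 128485) = 2*700*934 - 1*325747 = 1307600 - 325747 = 981853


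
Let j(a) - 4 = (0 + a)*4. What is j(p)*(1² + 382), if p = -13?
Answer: -18384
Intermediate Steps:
j(a) = 4 + 4*a (j(a) = 4 + (0 + a)*4 = 4 + a*4 = 4 + 4*a)
j(p)*(1² + 382) = (4 + 4*(-13))*(1² + 382) = (4 - 52)*(1 + 382) = -48*383 = -18384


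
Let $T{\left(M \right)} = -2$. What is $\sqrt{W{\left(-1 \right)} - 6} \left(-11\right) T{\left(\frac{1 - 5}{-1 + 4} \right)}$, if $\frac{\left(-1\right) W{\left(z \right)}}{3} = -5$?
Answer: $66$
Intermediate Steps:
$W{\left(z \right)} = 15$ ($W{\left(z \right)} = \left(-3\right) \left(-5\right) = 15$)
$\sqrt{W{\left(-1 \right)} - 6} \left(-11\right) T{\left(\frac{1 - 5}{-1 + 4} \right)} = \sqrt{15 - 6} \left(-11\right) \left(-2\right) = \sqrt{9} \left(-11\right) \left(-2\right) = 3 \left(-11\right) \left(-2\right) = \left(-33\right) \left(-2\right) = 66$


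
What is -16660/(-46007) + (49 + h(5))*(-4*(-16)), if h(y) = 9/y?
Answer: 747973092/230035 ≈ 3251.6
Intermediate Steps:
-16660/(-46007) + (49 + h(5))*(-4*(-16)) = -16660/(-46007) + (49 + 9/5)*(-4*(-16)) = -16660*(-1/46007) + (49 + 9*(⅕))*64 = 16660/46007 + (49 + 9/5)*64 = 16660/46007 + (254/5)*64 = 16660/46007 + 16256/5 = 747973092/230035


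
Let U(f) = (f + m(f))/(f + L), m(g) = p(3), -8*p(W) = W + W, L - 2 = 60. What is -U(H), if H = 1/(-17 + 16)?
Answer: 7/244 ≈ 0.028689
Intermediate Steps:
L = 62 (L = 2 + 60 = 62)
p(W) = -W/4 (p(W) = -(W + W)/8 = -W/4)
m(g) = -¾ (m(g) = -¼*3 = -¾)
H = -1 (H = 1/(-1) = -1)
U(f) = (-¾ + f)/(62 + f) (U(f) = (f - ¾)/(f + 62) = (-¾ + f)/(62 + f))
-U(H) = -(-¾ - 1)/(62 - 1) = -(-7)/(61*4) = -1*(-7/244) = 7/244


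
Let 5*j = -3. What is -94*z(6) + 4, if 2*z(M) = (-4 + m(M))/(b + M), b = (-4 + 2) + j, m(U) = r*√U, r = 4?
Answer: 1008/17 - 940*√6/17 ≈ -76.148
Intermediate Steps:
j = -⅗ (j = (⅕)*(-3) = -⅗ ≈ -0.60000)
m(U) = 4*√U
b = -13/5 (b = (-4 + 2) - ⅗ = -2 - ⅗ = -13/5 ≈ -2.6000)
z(M) = (-4 + 4*√M)/(2*(-13/5 + M)) (z(M) = ((-4 + 4*√M)/(-13/5 + M))/2 = (-4 + 4*√M)/(2*(-13/5 + M)))
-94*z(6) + 4 = -940*(-1 + √6)/(-13 + 5*6) + 4 = -940*(-1 + √6)/(-13 + 30) + 4 = -940*(-1 + √6)/17 + 4 = -94*(-10/17 + 10*√6/17) + 4 = (940/17 - 940*√6/17) + 4 = 1008/17 - 940*√6/17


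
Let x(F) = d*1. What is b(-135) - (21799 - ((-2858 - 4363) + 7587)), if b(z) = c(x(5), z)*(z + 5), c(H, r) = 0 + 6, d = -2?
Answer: -22213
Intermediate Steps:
x(F) = -2 (x(F) = -2*1 = -2)
c(H, r) = 6
b(z) = 30 + 6*z (b(z) = 6*(z + 5) = 6*(5 + z) = 30 + 6*z)
b(-135) - (21799 - ((-2858 - 4363) + 7587)) = (30 + 6*(-135)) - (21799 - ((-2858 - 4363) + 7587)) = (30 - 810) - (21799 - (-7221 + 7587)) = -780 - (21799 - 1*366) = -780 - (21799 - 366) = -780 - 1*21433 = -780 - 21433 = -22213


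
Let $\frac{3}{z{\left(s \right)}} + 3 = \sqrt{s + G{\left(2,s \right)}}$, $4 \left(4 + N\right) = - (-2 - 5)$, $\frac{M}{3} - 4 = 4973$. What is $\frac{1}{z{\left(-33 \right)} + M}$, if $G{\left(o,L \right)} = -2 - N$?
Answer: $\frac{277049}{4136558899} + \frac{2 i \sqrt{131}}{12409676697} \approx 6.6976 \cdot 10^{-5} + 1.8446 \cdot 10^{-9} i$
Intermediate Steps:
$M = 14931$ ($M = 12 + 3 \cdot 4973 = 12 + 14919 = 14931$)
$N = - \frac{9}{4}$ ($N = -4 + \frac{\left(-1\right) \left(-2 - 5\right)}{4} = -4 + \frac{\left(-1\right) \left(-7\right)}{4} = -4 + \frac{1}{4} \cdot 7 = -4 + \frac{7}{4} = - \frac{9}{4} \approx -2.25$)
$G{\left(o,L \right)} = \frac{1}{4}$ ($G{\left(o,L \right)} = -2 - - \frac{9}{4} = -2 + \frac{9}{4} = \frac{1}{4}$)
$z{\left(s \right)} = \frac{3}{-3 + \sqrt{\frac{1}{4} + s}}$ ($z{\left(s \right)} = \frac{3}{-3 + \sqrt{s + \frac{1}{4}}} = \frac{3}{-3 + \sqrt{\frac{1}{4} + s}}$)
$\frac{1}{z{\left(-33 \right)} + M} = \frac{1}{\frac{6}{-6 + \sqrt{1 + 4 \left(-33\right)}} + 14931} = \frac{1}{\frac{6}{-6 + \sqrt{1 - 132}} + 14931} = \frac{1}{\frac{6}{-6 + \sqrt{-131}} + 14931} = \frac{1}{\frac{6}{-6 + i \sqrt{131}} + 14931} = \frac{1}{14931 + \frac{6}{-6 + i \sqrt{131}}}$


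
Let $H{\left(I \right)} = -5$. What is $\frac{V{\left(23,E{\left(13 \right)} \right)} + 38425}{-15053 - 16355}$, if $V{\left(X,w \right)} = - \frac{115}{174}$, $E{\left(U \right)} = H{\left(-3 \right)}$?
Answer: $- \frac{514295}{420384} \approx -1.2234$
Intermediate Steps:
$E{\left(U \right)} = -5$
$V{\left(X,w \right)} = - \frac{115}{174}$ ($V{\left(X,w \right)} = \left(-115\right) \frac{1}{174} = - \frac{115}{174}$)
$\frac{V{\left(23,E{\left(13 \right)} \right)} + 38425}{-15053 - 16355} = \frac{- \frac{115}{174} + 38425}{-15053 - 16355} = \frac{6685835}{174 \left(-31408\right)} = \frac{6685835}{174} \left(- \frac{1}{31408}\right) = - \frac{514295}{420384}$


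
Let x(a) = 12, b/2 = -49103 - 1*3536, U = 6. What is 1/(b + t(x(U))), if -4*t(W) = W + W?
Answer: -1/105284 ≈ -9.4981e-6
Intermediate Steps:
b = -105278 (b = 2*(-49103 - 1*3536) = 2*(-49103 - 3536) = 2*(-52639) = -105278)
t(W) = -W/2 (t(W) = -(W + W)/4 = -W/2)
1/(b + t(x(U))) = 1/(-105278 - ½*12) = 1/(-105278 - 6) = 1/(-105284) = -1/105284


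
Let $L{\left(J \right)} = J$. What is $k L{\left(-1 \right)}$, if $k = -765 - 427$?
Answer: $1192$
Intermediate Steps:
$k = -1192$
$k L{\left(-1 \right)} = \left(-1192\right) \left(-1\right) = 1192$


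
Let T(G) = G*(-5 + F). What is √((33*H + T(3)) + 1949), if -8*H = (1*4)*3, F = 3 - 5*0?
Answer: √7574/2 ≈ 43.514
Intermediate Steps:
F = 3 (F = 3 + 0 = 3)
T(G) = -2*G (T(G) = G*(-5 + 3) = G*(-2) = -2*G)
H = -3/2 (H = -1*4*3/8 = -3/2 ≈ -1.5000)
√((33*H + T(3)) + 1949) = √((33*(-3/2) - 2*3) + 1949) = √((-99/2 - 6) + 1949) = √(-111/2 + 1949) = √(3787/2) = √7574/2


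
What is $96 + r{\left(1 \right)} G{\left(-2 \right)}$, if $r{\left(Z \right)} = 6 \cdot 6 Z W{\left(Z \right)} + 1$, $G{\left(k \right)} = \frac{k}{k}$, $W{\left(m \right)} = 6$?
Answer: $313$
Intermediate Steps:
$G{\left(k \right)} = 1$
$r{\left(Z \right)} = 1 + 216 Z$ ($r{\left(Z \right)} = 6 \cdot 6 Z 6 + 1 = 36 Z 6 + 1 = 216 Z + 1 = 1 + 216 Z$)
$96 + r{\left(1 \right)} G{\left(-2 \right)} = 96 + \left(1 + 216 \cdot 1\right) 1 = 96 + \left(1 + 216\right) 1 = 96 + 217 \cdot 1 = 96 + 217 = 313$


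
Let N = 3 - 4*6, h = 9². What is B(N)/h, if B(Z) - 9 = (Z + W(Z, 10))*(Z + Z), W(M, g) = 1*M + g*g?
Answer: -809/27 ≈ -29.963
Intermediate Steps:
W(M, g) = M + g²
h = 81
N = -21 (N = 3 - 24 = -21)
B(Z) = 9 + 2*Z*(100 + 2*Z) (B(Z) = 9 + (Z + (Z + 10²))*(Z + Z) = 9 + (Z + (Z + 100))*(2*Z) = 9 + (Z + (100 + Z))*(2*Z) = 9 + (100 + 2*Z)*(2*Z) = 9 + 2*Z*(100 + 2*Z))
B(N)/h = (9 + 4*(-21)² + 200*(-21))/81 = (9 + 4*441 - 4200)*(1/81) = (9 + 1764 - 4200)*(1/81) = -2427*1/81 = -809/27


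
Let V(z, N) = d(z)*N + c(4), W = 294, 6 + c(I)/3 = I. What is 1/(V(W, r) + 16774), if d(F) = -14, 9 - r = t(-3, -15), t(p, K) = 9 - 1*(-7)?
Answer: 1/16866 ≈ 5.9291e-5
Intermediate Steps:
c(I) = -18 + 3*I
t(p, K) = 16 (t(p, K) = 9 + 7 = 16)
r = -7 (r = 9 - 1*16 = 9 - 16 = -7)
V(z, N) = -6 - 14*N (V(z, N) = -14*N + (-18 + 3*4) = -14*N + (-18 + 12) = -14*N - 6 = -6 - 14*N)
1/(V(W, r) + 16774) = 1/((-6 - 14*(-7)) + 16774) = 1/((-6 + 98) + 16774) = 1/(92 + 16774) = 1/16866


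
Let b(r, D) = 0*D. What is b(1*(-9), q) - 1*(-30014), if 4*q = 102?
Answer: 30014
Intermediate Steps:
q = 51/2 (q = (1/4)*102 = 51/2 ≈ 25.500)
b(r, D) = 0
b(1*(-9), q) - 1*(-30014) = 0 - 1*(-30014) = 0 + 30014 = 30014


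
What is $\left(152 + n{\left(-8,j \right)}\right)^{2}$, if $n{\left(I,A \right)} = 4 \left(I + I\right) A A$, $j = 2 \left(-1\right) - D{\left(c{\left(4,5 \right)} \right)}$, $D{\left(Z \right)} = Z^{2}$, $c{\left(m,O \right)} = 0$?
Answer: $10816$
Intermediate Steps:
$j = -2$ ($j = 2 \left(-1\right) - 0^{2} = -2 - 0 = -2 + 0 = -2$)
$n{\left(I,A \right)} = 8 I A^{2}$ ($n{\left(I,A \right)} = 4 \cdot 2 I A A = 8 I A A = 8 A I A = 8 I A^{2}$)
$\left(152 + n{\left(-8,j \right)}\right)^{2} = \left(152 + 8 \left(-8\right) \left(-2\right)^{2}\right)^{2} = \left(152 + 8 \left(-8\right) 4\right)^{2} = \left(152 - 256\right)^{2} = \left(-104\right)^{2} = 10816$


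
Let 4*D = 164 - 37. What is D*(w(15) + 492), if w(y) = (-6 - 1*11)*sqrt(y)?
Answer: 15621 - 2159*sqrt(15)/4 ≈ 13531.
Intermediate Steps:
w(y) = -17*sqrt(y) (w(y) = (-6 - 11)*sqrt(y) = -17*sqrt(y))
D = 127/4 (D = (164 - 37)/4 = (1/4)*127 = 127/4 ≈ 31.750)
D*(w(15) + 492) = 127*(-17*sqrt(15) + 492)/4 = 127*(492 - 17*sqrt(15))/4 = 15621 - 2159*sqrt(15)/4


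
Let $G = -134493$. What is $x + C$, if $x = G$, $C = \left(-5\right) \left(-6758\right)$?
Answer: $-100703$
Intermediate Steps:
$C = 33790$
$x = -134493$
$x + C = -134493 + 33790 = -100703$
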